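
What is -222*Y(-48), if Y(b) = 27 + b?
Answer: 4662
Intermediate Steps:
-222*Y(-48) = -222*(27 - 48) = -222*(-21) = 4662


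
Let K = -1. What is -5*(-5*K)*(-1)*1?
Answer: 25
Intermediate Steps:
-5*(-5*K)*(-1)*1 = -5*(-5*(-1))*(-1)*1 = -25*(-1)*1 = -5*(-5)*1 = 25*1 = 25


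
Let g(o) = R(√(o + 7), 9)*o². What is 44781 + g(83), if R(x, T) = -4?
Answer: 17225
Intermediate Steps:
g(o) = -4*o²
44781 + g(83) = 44781 - 4*83² = 44781 - 4*6889 = 44781 - 27556 = 17225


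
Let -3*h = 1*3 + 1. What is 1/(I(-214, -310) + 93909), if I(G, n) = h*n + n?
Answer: 3/282037 ≈ 1.0637e-5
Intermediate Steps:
h = -4/3 (h = -(1*3 + 1)/3 = -(3 + 1)/3 = -⅓*4 = -4/3 ≈ -1.3333)
I(G, n) = -n/3 (I(G, n) = -4*n/3 + n = -n/3)
1/(I(-214, -310) + 93909) = 1/(-⅓*(-310) + 93909) = 1/(310/3 + 93909) = 1/(282037/3) = 3/282037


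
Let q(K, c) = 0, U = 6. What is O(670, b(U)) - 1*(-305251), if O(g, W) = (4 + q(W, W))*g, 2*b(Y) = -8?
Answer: 307931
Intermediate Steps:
b(Y) = -4 (b(Y) = (1/2)*(-8) = -4)
O(g, W) = 4*g (O(g, W) = (4 + 0)*g = 4*g)
O(670, b(U)) - 1*(-305251) = 4*670 - 1*(-305251) = 2680 + 305251 = 307931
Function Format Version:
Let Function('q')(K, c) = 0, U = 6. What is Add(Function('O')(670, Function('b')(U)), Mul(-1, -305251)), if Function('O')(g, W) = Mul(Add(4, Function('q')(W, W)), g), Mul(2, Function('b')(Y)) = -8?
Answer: 307931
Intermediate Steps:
Function('b')(Y) = -4 (Function('b')(Y) = Mul(Rational(1, 2), -8) = -4)
Function('O')(g, W) = Mul(4, g) (Function('O')(g, W) = Mul(Add(4, 0), g) = Mul(4, g))
Add(Function('O')(670, Function('b')(U)), Mul(-1, -305251)) = Add(Mul(4, 670), Mul(-1, -305251)) = Add(2680, 305251) = 307931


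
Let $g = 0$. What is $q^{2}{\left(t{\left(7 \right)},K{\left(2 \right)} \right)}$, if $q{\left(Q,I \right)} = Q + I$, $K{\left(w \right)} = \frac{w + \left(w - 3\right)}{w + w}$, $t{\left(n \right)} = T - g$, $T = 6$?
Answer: $\frac{625}{16} \approx 39.063$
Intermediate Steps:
$t{\left(n \right)} = 6$ ($t{\left(n \right)} = 6 - 0 = 6 + 0 = 6$)
$K{\left(w \right)} = \frac{-3 + 2 w}{2 w}$ ($K{\left(w \right)} = \frac{w + \left(-3 + w\right)}{2 w} = \left(-3 + 2 w\right) \frac{1}{2 w} = \frac{-3 + 2 w}{2 w}$)
$q{\left(Q,I \right)} = I + Q$
$q^{2}{\left(t{\left(7 \right)},K{\left(2 \right)} \right)} = \left(\frac{- \frac{3}{2} + 2}{2} + 6\right)^{2} = \left(\frac{1}{2} \cdot \frac{1}{2} + 6\right)^{2} = \left(\frac{1}{4} + 6\right)^{2} = \left(\frac{25}{4}\right)^{2} = \frac{625}{16}$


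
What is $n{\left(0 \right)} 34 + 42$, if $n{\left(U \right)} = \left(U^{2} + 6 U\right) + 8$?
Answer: $314$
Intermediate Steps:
$n{\left(U \right)} = 8 + U^{2} + 6 U$
$n{\left(0 \right)} 34 + 42 = \left(8 + 0^{2} + 6 \cdot 0\right) 34 + 42 = \left(8 + 0 + 0\right) 34 + 42 = 8 \cdot 34 + 42 = 272 + 42 = 314$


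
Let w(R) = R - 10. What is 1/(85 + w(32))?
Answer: 1/107 ≈ 0.0093458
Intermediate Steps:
w(R) = -10 + R
1/(85 + w(32)) = 1/(85 + (-10 + 32)) = 1/(85 + 22) = 1/107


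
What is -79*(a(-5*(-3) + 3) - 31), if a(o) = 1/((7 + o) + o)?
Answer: 105228/43 ≈ 2447.2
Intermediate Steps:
a(o) = 1/(7 + 2*o)
-79*(a(-5*(-3) + 3) - 31) = -79*(1/(7 + 2*(-5*(-3) + 3)) - 31) = -79*(1/(7 + 2*(15 + 3)) - 31) = -79*(1/(7 + 2*18) - 31) = -79*(1/(7 + 36) - 31) = -79*(1/43 - 31) = -79*(-1332/43) = 105228/43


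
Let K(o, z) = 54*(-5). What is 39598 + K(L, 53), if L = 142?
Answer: 39328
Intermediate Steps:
K(o, z) = -270
39598 + K(L, 53) = 39598 - 270 = 39328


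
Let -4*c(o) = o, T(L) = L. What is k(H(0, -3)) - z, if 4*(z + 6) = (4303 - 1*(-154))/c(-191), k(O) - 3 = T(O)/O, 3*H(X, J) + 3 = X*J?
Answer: -2547/191 ≈ -13.335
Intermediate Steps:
H(X, J) = -1 + J*X/3 (H(X, J) = -1 + (X*J)/3 = -1 + (J*X)/3 = -1 + J*X/3)
c(o) = -o/4
k(O) = 4 (k(O) = 3 + O/O = 3 + 1 = 4)
z = 3311/191 (z = -6 + ((4303 - 1*(-154))/((-1/4*(-191))))/4 = -6 + ((4303 + 154)/(191/4))/4 = -6 + (4457*(4/191))/4 = -6 + (1/4)*(17828/191) = -6 + 4457/191 = 3311/191 ≈ 17.335)
k(H(0, -3)) - z = 4 - 1*3311/191 = 4 - 3311/191 = -2547/191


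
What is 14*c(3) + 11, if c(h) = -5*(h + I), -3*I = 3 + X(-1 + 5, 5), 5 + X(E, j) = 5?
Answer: -129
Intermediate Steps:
X(E, j) = 0 (X(E, j) = -5 + 5 = 0)
I = -1 (I = -(3 + 0)/3 = -1/3*3 = -1)
c(h) = 5 - 5*h (c(h) = -5*(h - 1) = -5*(-1 + h) = 5 - 5*h)
14*c(3) + 11 = 14*(5 - 5*3) + 11 = 14*(5 - 15) + 11 = 14*(-10) + 11 = -140 + 11 = -129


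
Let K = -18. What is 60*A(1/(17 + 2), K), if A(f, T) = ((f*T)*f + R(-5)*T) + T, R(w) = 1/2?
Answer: -585900/361 ≈ -1623.0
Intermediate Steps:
R(w) = ½
A(f, T) = 3*T/2 + T*f² (A(f, T) = ((f*T)*f + T/2) + T = ((T*f)*f + T/2) + T = (T*f² + T/2) + T = (T/2 + T*f²) + T = 3*T/2 + T*f²)
60*A(1/(17 + 2), K) = 60*((½)*(-18)*(3 + 2*(1/(17 + 2))²)) = 60*((½)*(-18)*(3 + 2*(1/19)²)) = 60*((½)*(-18)*(3 + 2*(1/361))) = 60*((½)*(-18)*(3 + 2/361)) = 60*((½)*(-18)*(1085/361)) = 60*(-9765/361) = -585900/361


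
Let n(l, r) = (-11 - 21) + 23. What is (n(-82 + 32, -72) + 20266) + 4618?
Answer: 24875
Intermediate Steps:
n(l, r) = -9 (n(l, r) = -32 + 23 = -9)
(n(-82 + 32, -72) + 20266) + 4618 = (-9 + 20266) + 4618 = 20257 + 4618 = 24875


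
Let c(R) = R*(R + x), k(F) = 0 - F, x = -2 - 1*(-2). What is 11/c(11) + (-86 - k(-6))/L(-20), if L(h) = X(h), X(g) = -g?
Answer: -248/55 ≈ -4.5091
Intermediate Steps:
x = 0 (x = -2 + 2 = 0)
L(h) = -h
k(F) = -F
c(R) = R² (c(R) = R*(R + 0) = R*R = R²)
11/c(11) + (-86 - k(-6))/L(-20) = 11/(11²) + (-86 - (-1)*(-6))/((-1*(-20))) = 11/121 + (-86 - 1*6)/20 = 11*(1/121) + (-86 - 6)*(1/20) = 1/11 - 92*1/20 = 1/11 - 23/5 = -248/55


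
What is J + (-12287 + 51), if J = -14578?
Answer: -26814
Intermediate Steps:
J + (-12287 + 51) = -14578 + (-12287 + 51) = -14578 - 12236 = -26814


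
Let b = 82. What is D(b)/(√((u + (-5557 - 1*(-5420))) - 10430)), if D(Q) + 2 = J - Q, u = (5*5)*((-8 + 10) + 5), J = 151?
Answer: -67*I*√2598/5196 ≈ -0.65724*I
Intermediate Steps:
u = 175 (u = 25*(2 + 5) = 25*7 = 175)
D(Q) = 149 - Q (D(Q) = -2 + (151 - Q) = 149 - Q)
D(b)/(√((u + (-5557 - 1*(-5420))) - 10430)) = (149 - 1*82)/(√((175 + (-5557 - 1*(-5420))) - 10430)) = (149 - 82)/(√((175 + (-5557 + 5420)) - 10430)) = 67/(√((175 - 137) - 10430)) = 67/(√(38 - 10430)) = 67/(√(-10392)) = 67/((2*I*√2598)) = 67*(-I*√2598/5196) = -67*I*√2598/5196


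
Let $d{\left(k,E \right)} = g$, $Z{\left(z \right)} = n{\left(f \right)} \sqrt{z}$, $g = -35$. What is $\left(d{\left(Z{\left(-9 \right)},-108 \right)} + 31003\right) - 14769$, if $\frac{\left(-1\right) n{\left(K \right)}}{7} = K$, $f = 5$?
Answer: $16199$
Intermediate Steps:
$n{\left(K \right)} = - 7 K$
$Z{\left(z \right)} = - 35 \sqrt{z}$ ($Z{\left(z \right)} = \left(-7\right) 5 \sqrt{z} = - 35 \sqrt{z}$)
$d{\left(k,E \right)} = -35$
$\left(d{\left(Z{\left(-9 \right)},-108 \right)} + 31003\right) - 14769 = \left(-35 + 31003\right) - 14769 = 30968 - 14769 = 16199$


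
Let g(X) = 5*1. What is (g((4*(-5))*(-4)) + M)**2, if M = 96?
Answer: 10201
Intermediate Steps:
g(X) = 5
(g((4*(-5))*(-4)) + M)**2 = (5 + 96)**2 = 101**2 = 10201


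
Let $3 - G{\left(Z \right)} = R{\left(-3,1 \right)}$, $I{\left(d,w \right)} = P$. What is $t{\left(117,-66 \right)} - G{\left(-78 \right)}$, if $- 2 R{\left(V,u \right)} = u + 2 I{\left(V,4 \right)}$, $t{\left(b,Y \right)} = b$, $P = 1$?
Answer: $\frac{225}{2} \approx 112.5$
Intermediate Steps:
$I{\left(d,w \right)} = 1$
$R{\left(V,u \right)} = -1 - \frac{u}{2}$ ($R{\left(V,u \right)} = - \frac{u + 2 \cdot 1}{2} = - \frac{u + 2}{2} = - \frac{2 + u}{2} = -1 - \frac{u}{2}$)
$G{\left(Z \right)} = \frac{9}{2}$ ($G{\left(Z \right)} = 3 - \left(-1 - \frac{1}{2}\right) = 3 - - \frac{3}{2} = 3 + \frac{3}{2} = \frac{9}{2}$)
$t{\left(117,-66 \right)} - G{\left(-78 \right)} = 117 - \frac{9}{2} = \frac{225}{2}$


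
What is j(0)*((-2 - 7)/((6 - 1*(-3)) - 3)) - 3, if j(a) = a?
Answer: -3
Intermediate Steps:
j(0)*((-2 - 7)/((6 - 1*(-3)) - 3)) - 3 = 0*((-2 - 7)/((6 - 1*(-3)) - 3)) - 3 = 0*(-9/((6 + 3) - 3)) - 3 = 0*(-9/(9 - 3)) - 3 = 0*(-9/6) - 3 = 0*(-9*⅙) - 3 = 0*(-3/2) - 3 = 0 - 3 = -3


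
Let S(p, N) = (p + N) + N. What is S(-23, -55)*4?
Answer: -532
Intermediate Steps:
S(p, N) = p + 2*N (S(p, N) = (N + p) + N = p + 2*N)
S(-23, -55)*4 = (-23 + 2*(-55))*4 = (-23 - 110)*4 = -133*4 = -532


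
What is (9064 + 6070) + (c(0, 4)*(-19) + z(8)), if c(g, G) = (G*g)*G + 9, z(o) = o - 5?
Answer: 14966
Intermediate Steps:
z(o) = -5 + o
c(g, G) = 9 + g*G² (c(g, G) = g*G² + 9 = 9 + g*G²)
(9064 + 6070) + (c(0, 4)*(-19) + z(8)) = (9064 + 6070) + ((9 + 0*4²)*(-19) + (-5 + 8)) = 15134 + ((9 + 0*16)*(-19) + 3) = 15134 + ((9 + 0)*(-19) + 3) = 15134 + (9*(-19) + 3) = 15134 + (-171 + 3) = 15134 - 168 = 14966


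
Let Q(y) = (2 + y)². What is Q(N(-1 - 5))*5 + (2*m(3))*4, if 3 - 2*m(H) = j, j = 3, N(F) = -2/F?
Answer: 245/9 ≈ 27.222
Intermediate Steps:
m(H) = 0 (m(H) = 3/2 - ½*3 = 3/2 - 3/2 = 0)
Q(N(-1 - 5))*5 + (2*m(3))*4 = (2 - 2/(-1 - 5))²*5 + (2*0)*4 = (2 - 2/(-6))²*5 + 0*4 = (2 - 2*(-⅙))²*5 + 0 = (2 + ⅓)²*5 + 0 = (7/3)²*5 + 0 = (49/9)*5 + 0 = 245/9 + 0 = 245/9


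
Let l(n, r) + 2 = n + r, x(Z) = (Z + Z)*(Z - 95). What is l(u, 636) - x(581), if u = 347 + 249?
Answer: -563502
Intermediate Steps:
u = 596
x(Z) = 2*Z*(-95 + Z) (x(Z) = (2*Z)*(-95 + Z) = 2*Z*(-95 + Z))
l(n, r) = -2 + n + r (l(n, r) = -2 + (n + r) = -2 + n + r)
l(u, 636) - x(581) = (-2 + 596 + 636) - 2*581*(-95 + 581) = 1230 - 2*581*486 = 1230 - 1*564732 = 1230 - 564732 = -563502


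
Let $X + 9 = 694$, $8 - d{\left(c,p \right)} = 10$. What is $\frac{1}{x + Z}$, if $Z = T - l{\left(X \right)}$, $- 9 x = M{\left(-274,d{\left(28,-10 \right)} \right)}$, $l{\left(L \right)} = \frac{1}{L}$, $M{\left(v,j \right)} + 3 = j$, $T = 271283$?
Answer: $\frac{6165}{1672463111} \approx 3.6862 \cdot 10^{-6}$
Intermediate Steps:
$d{\left(c,p \right)} = -2$ ($d{\left(c,p \right)} = 8 - 10 = -2$)
$X = 685$ ($X = -9 + 694 = 685$)
$M{\left(v,j \right)} = -3 + j$
$x = \frac{5}{9}$ ($x = - \frac{-3 - 2}{9} = \left(- \frac{1}{9}\right) \left(-5\right) = \frac{5}{9} \approx 0.55556$)
$Z = \frac{185828854}{685}$ ($Z = 271283 - \frac{1}{685} = \frac{185828854}{685} \approx 2.7128 \cdot 10^{5}$)
$\frac{1}{x + Z} = \frac{1}{\frac{5}{9} + \frac{185828854}{685}} = \frac{1}{\frac{1672463111}{6165}} = \frac{6165}{1672463111}$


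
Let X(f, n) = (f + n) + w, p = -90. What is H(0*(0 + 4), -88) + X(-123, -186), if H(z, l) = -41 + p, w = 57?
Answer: -383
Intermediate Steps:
X(f, n) = 57 + f + n (X(f, n) = (f + n) + 57 = 57 + f + n)
H(z, l) = -131 (H(z, l) = -41 - 90 = -131)
H(0*(0 + 4), -88) + X(-123, -186) = -131 + (57 - 123 - 186) = -131 - 252 = -383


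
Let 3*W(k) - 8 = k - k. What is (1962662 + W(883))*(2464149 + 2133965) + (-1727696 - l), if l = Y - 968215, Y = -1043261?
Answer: 27073668494656/3 ≈ 9.0245e+12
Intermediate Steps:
W(k) = 8/3 (W(k) = 8/3 + (k - k)/3 = 8/3 + (⅓)*0 = 8/3 + 0 = 8/3)
l = -2011476 (l = -1043261 - 968215 = -2011476)
(1962662 + W(883))*(2464149 + 2133965) + (-1727696 - l) = (1962662 + 8/3)*(2464149 + 2133965) + (-1727696 - 1*(-2011476)) = (5887994/3)*4598114 + (-1727696 + 2011476) = 27073667643316/3 + 283780 = 27073668494656/3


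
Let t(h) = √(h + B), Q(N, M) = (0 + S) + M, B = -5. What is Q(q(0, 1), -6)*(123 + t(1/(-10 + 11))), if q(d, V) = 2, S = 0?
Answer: -738 - 12*I ≈ -738.0 - 12.0*I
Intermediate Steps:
Q(N, M) = M (Q(N, M) = (0 + 0) + M = 0 + M = M)
t(h) = √(-5 + h) (t(h) = √(h - 5) = √(-5 + h))
Q(q(0, 1), -6)*(123 + t(1/(-10 + 11))) = -6*(123 + √(-5 + 1/(-10 + 11))) = -6*(123 + √(-5 + 1/1)) = -6*(123 + √(-5 + 1)) = -6*(123 + √(-4)) = -6*(123 + 2*I) = -738 - 12*I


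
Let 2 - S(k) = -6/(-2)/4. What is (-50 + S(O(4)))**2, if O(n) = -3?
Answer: 38025/16 ≈ 2376.6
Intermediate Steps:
S(k) = 5/4 (S(k) = 2 - (-6/(-2))/4 = 2 - (-6*(-1/2))/4 = 2 - 3/4 = 5/4)
(-50 + S(O(4)))**2 = (-50 + 5/4)**2 = (-195/4)**2 = 38025/16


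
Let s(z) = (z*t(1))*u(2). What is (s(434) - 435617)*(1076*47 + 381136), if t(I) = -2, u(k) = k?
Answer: -188808788924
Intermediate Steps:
s(z) = -4*z (s(z) = (z*(-2))*2 = -2*z*2 = -4*z)
(s(434) - 435617)*(1076*47 + 381136) = (-4*434 - 435617)*(1076*47 + 381136) = (-1736 - 435617)*(50572 + 381136) = -437353*431708 = -188808788924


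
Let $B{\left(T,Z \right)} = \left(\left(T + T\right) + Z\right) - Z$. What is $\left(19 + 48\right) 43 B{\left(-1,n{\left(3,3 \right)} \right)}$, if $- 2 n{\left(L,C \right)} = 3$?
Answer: $-5762$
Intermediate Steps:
$n{\left(L,C \right)} = - \frac{3}{2}$ ($n{\left(L,C \right)} = \left(- \frac{1}{2}\right) 3 = - \frac{3}{2}$)
$B{\left(T,Z \right)} = 2 T$ ($B{\left(T,Z \right)} = \left(2 T + Z\right) - Z = \left(Z + 2 T\right) - Z = 2 T$)
$\left(19 + 48\right) 43 B{\left(-1,n{\left(3,3 \right)} \right)} = \left(19 + 48\right) 43 \cdot 2 \left(-1\right) = 67 \cdot 43 \left(-2\right) = 2881 \left(-2\right) = -5762$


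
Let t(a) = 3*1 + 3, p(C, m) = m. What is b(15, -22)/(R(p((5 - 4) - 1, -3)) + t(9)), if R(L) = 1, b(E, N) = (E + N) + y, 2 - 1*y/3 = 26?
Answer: -79/7 ≈ -11.286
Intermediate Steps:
y = -72 (y = 6 - 3*26 = 6 - 78 = -72)
t(a) = 6 (t(a) = 3 + 3 = 6)
b(E, N) = -72 + E + N (b(E, N) = (E + N) - 72 = -72 + E + N)
b(15, -22)/(R(p((5 - 4) - 1, -3)) + t(9)) = (-72 + 15 - 22)/(1 + 6) = -79/7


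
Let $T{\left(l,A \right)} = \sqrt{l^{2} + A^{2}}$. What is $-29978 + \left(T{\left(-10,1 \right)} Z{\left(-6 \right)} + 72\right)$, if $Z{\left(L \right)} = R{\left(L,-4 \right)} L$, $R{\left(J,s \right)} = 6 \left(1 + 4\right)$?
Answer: $-29906 - 180 \sqrt{101} \approx -31715.0$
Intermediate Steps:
$R{\left(J,s \right)} = 30$ ($R{\left(J,s \right)} = 6 \cdot 5 = 30$)
$Z{\left(L \right)} = 30 L$
$T{\left(l,A \right)} = \sqrt{A^{2} + l^{2}}$
$-29978 + \left(T{\left(-10,1 \right)} Z{\left(-6 \right)} + 72\right) = -29978 + \left(\sqrt{1^{2} + \left(-10\right)^{2}} \cdot 30 \left(-6\right) + 72\right) = -29978 + \left(\sqrt{1 + 100} \left(-180\right) + 72\right) = -29978 + \left(\sqrt{101} \left(-180\right) + 72\right) = -29978 + \left(- 180 \sqrt{101} + 72\right) = -29978 + \left(72 - 180 \sqrt{101}\right) = -29906 - 180 \sqrt{101}$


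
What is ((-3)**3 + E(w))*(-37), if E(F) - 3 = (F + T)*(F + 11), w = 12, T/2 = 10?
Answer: -26344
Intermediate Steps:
T = 20 (T = 2*10 = 20)
E(F) = 3 + (11 + F)*(20 + F) (E(F) = 3 + (F + 20)*(F + 11) = 3 + (20 + F)*(11 + F) = 3 + (11 + F)*(20 + F))
((-3)**3 + E(w))*(-37) = ((-3)**3 + (223 + 12**2 + 31*12))*(-37) = (-27 + (223 + 144 + 372))*(-37) = (-27 + 739)*(-37) = 712*(-37) = -26344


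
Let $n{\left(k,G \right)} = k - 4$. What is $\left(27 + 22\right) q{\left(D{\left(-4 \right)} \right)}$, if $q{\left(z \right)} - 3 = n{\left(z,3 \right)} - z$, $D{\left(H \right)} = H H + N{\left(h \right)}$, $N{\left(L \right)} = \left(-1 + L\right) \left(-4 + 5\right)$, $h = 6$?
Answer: $-49$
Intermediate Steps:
$n{\left(k,G \right)} = -4 + k$ ($n{\left(k,G \right)} = k - 4 = -4 + k$)
$N{\left(L \right)} = -1 + L$ ($N{\left(L \right)} = \left(-1 + L\right) 1 = -1 + L$)
$D{\left(H \right)} = 5 + H^{2}$ ($D{\left(H \right)} = H H + \left(-1 + 6\right) = H^{2} + 5 = 5 + H^{2}$)
$q{\left(z \right)} = -1$ ($q{\left(z \right)} = 3 + \left(\left(-4 + z\right) - z\right) = 3 - 4 = -1$)
$\left(27 + 22\right) q{\left(D{\left(-4 \right)} \right)} = \left(27 + 22\right) \left(-1\right) = 49 \left(-1\right) = -49$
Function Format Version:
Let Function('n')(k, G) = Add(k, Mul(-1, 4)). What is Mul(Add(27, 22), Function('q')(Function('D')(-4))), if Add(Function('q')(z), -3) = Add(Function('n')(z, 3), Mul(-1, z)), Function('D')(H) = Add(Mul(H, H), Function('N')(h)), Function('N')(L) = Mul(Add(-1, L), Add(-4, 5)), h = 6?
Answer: -49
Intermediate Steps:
Function('n')(k, G) = Add(-4, k) (Function('n')(k, G) = Add(k, -4) = Add(-4, k))
Function('N')(L) = Add(-1, L) (Function('N')(L) = Mul(Add(-1, L), 1) = Add(-1, L))
Function('D')(H) = Add(5, Pow(H, 2)) (Function('D')(H) = Add(Mul(H, H), Add(-1, 6)) = Add(Pow(H, 2), 5) = Add(5, Pow(H, 2)))
Function('q')(z) = -1 (Function('q')(z) = Add(3, Add(Add(-4, z), Mul(-1, z))) = Add(3, -4) = -1)
Mul(Add(27, 22), Function('q')(Function('D')(-4))) = Mul(Add(27, 22), -1) = Mul(49, -1) = -49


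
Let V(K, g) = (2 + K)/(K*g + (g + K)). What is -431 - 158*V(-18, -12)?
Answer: -38819/93 ≈ -417.41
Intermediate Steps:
V(K, g) = (2 + K)/(K + g + K*g) (V(K, g) = (2 + K)/(K*g + (K + g)) = (2 + K)/(K + g + K*g))
-431 - 158*V(-18, -12) = -431 - 158*(2 - 18)/(-18 - 12 - 18*(-12)) = -431 - 158*(-16)/(-18 - 12 + 216) = -431 - 158*(-16)/186 = -431 - 79*(-16)/93 = -431 - 158*(-8/93) = -431 + 1264/93 = -38819/93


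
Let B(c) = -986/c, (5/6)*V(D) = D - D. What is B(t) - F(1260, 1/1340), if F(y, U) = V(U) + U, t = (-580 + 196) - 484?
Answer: 330093/290780 ≈ 1.1352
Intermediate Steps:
V(D) = 0 (V(D) = 6*(D - D)/5 = (6/5)*0 = 0)
t = -868 (t = -384 - 484 = -868)
F(y, U) = U (F(y, U) = 0 + U = U)
B(t) - F(1260, 1/1340) = -986/(-868) - 1/1340 = -986*(-1/868) - 1*1/1340 = 493/434 - 1/1340 = 330093/290780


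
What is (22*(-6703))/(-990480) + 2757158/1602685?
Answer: 59345028041/31748548776 ≈ 1.8692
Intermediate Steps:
(22*(-6703))/(-990480) + 2757158/1602685 = -147466*(-1/990480) + 2757158*(1/1602685) = 73733/495240 + 2757158/1602685 = 59345028041/31748548776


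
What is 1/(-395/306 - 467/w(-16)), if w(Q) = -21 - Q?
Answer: 1530/140927 ≈ 0.010857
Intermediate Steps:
1/(-395/306 - 467/w(-16)) = 1/(-395/306 - 467/(-21 - 1*(-16))) = 1/(-395*1/306 - 467/(-21 + 16)) = 1/(-395/306 - 467/(-5)) = 1/(-395/306 - 467*(-1/5)) = 1/(-395/306 + 467/5) = 1/(140927/1530) = 1530/140927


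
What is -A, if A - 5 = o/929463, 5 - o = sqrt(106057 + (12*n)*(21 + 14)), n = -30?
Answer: -4647320/929463 + 13*sqrt(553)/929463 ≈ -4.9997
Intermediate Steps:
o = 5 - 13*sqrt(553) (o = 5 - sqrt(106057 + (12*(-30))*(21 + 14)) = 5 - sqrt(106057 - 360*35) = 5 - sqrt(106057 - 12600) = 5 - sqrt(93457) = 5 - 13*sqrt(553) ≈ -300.71)
A = 4647320/929463 - 13*sqrt(553)/929463 (A = 5 + (5 - 13*sqrt(553))/929463 = 5 + (5 - 13*sqrt(553))*(1/929463) = 5 + (5/929463 - 13*sqrt(553)/929463) = 4647320/929463 - 13*sqrt(553)/929463 ≈ 4.9997)
-A = -(4647320/929463 - 13*sqrt(553)/929463) = -4647320/929463 + 13*sqrt(553)/929463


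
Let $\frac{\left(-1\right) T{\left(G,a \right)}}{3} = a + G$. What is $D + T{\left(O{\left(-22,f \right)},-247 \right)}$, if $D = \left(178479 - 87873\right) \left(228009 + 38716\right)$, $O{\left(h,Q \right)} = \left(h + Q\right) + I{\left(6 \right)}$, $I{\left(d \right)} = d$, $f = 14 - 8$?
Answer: $24166886121$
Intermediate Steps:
$f = 6$
$O{\left(h,Q \right)} = 6 + Q + h$ ($O{\left(h,Q \right)} = \left(h + Q\right) + 6 = \left(Q + h\right) + 6 = 6 + Q + h$)
$T{\left(G,a \right)} = - 3 G - 3 a$ ($T{\left(G,a \right)} = - 3 \left(a + G\right) = - 3 \left(G + a\right) = - 3 G - 3 a$)
$D = 24166885350$ ($D = 90606 \cdot 266725 = 24166885350$)
$D + T{\left(O{\left(-22,f \right)},-247 \right)} = 24166885350 - \left(-741 + 3 \left(6 + 6 - 22\right)\right) = 24166885350 + \left(\left(-3\right) \left(-10\right) + 741\right) = 24166885350 + \left(30 + 741\right) = 24166885350 + 771 = 24166886121$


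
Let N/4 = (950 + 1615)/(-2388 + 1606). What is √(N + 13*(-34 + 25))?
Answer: 3*I*√2210323/391 ≈ 11.407*I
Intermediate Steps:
N = -5130/391 (N = 4*((950 + 1615)/(-2388 + 1606)) = 4*(2565/(-782)) = 4*(2565*(-1/782)) = 4*(-2565/782) = -5130/391 ≈ -13.120)
√(N + 13*(-34 + 25)) = √(-5130/391 + 13*(-34 + 25)) = √(-5130/391 + 13*(-9)) = √(-5130/391 - 117) = √(-50877/391) = 3*I*√2210323/391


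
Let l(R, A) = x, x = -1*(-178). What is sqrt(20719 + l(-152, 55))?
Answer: sqrt(20897) ≈ 144.56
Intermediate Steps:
x = 178
l(R, A) = 178
sqrt(20719 + l(-152, 55)) = sqrt(20719 + 178) = sqrt(20897)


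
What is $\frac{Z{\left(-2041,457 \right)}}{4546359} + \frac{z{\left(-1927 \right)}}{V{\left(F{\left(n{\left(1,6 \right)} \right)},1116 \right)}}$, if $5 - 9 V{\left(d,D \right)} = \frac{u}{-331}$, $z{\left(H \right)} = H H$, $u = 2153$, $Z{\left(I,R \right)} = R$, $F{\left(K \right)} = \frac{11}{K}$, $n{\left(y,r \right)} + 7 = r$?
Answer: $\frac{50291855497971925}{17312535072} \approx 2.9049 \cdot 10^{6}$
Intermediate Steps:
$n{\left(y,r \right)} = -7 + r$
$z{\left(H \right)} = H^{2}$
$V{\left(d,D \right)} = \frac{3808}{2979}$ ($V{\left(d,D \right)} = \frac{5}{9} - \frac{2153 \frac{1}{-331}}{9} = \frac{5}{9} - \frac{2153 \left(- \frac{1}{331}\right)}{9} = \frac{5}{9} - - \frac{2153}{2979} = \frac{5}{9} + \frac{2153}{2979} = \frac{3808}{2979}$)
$\frac{Z{\left(-2041,457 \right)}}{4546359} + \frac{z{\left(-1927 \right)}}{V{\left(F{\left(n{\left(1,6 \right)} \right)},1116 \right)}} = \frac{457}{4546359} + \frac{\left(-1927\right)^{2}}{\frac{3808}{2979}} = 457 \cdot \frac{1}{4546359} + 3713329 \cdot \frac{2979}{3808} = \frac{457}{4546359} + \frac{11062007091}{3808} = \frac{50291855497971925}{17312535072}$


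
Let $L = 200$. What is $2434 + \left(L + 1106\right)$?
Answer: $3740$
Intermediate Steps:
$2434 + \left(L + 1106\right) = 2434 + \left(200 + 1106\right) = 2434 + 1306 = 3740$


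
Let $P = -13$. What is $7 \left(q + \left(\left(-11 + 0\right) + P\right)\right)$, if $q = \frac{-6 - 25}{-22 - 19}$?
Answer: $- \frac{6671}{41} \approx -162.71$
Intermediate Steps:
$q = \frac{31}{41}$ ($q = - \frac{31}{-41} = \left(-31\right) \left(- \frac{1}{41}\right) = \frac{31}{41} \approx 0.7561$)
$7 \left(q + \left(\left(-11 + 0\right) + P\right)\right) = 7 \left(\frac{31}{41} + \left(\left(-11 + 0\right) - 13\right)\right) = 7 \left(\frac{31}{41} - 24\right) = 7 \left(- \frac{953}{41}\right) = - \frac{6671}{41}$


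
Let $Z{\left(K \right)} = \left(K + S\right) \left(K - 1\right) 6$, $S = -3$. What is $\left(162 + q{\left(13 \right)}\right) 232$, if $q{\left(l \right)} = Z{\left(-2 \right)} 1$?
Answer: $58464$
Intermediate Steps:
$Z{\left(K \right)} = 6 \left(-1 + K\right) \left(-3 + K\right)$ ($Z{\left(K \right)} = \left(K - 3\right) \left(K - 1\right) 6 = \left(-3 + K\right) \left(-1 + K\right) 6 = \left(-1 + K\right) \left(-3 + K\right) 6 = 6 \left(-1 + K\right) \left(-3 + K\right)$)
$q{\left(l \right)} = 90$ ($q{\left(l \right)} = \left(18 - -48 + 6 \left(-2\right)^{2}\right) 1 = \left(18 + 48 + 6 \cdot 4\right) 1 = \left(18 + 48 + 24\right) 1 = 90 \cdot 1 = 90$)
$\left(162 + q{\left(13 \right)}\right) 232 = \left(162 + 90\right) 232 = 252 \cdot 232 = 58464$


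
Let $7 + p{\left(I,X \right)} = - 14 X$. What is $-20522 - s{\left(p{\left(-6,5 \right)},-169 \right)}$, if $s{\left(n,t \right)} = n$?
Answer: $-20445$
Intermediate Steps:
$p{\left(I,X \right)} = -7 - 14 X$
$-20522 - s{\left(p{\left(-6,5 \right)},-169 \right)} = -20522 - \left(-7 - 70\right) = -20522 - -77 = -20522 + 77 = -20445$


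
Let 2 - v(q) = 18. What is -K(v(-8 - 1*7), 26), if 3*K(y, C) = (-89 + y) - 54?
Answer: 53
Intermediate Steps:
v(q) = -16 (v(q) = 2 - 1*18 = 2 - 18 = -16)
K(y, C) = -143/3 + y/3 (K(y, C) = ((-89 + y) - 54)/3 = (-143 + y)/3 = -143/3 + y/3)
-K(v(-8 - 1*7), 26) = -(-143/3 + (⅓)*(-16)) = -(-143/3 - 16/3) = -1*(-53) = 53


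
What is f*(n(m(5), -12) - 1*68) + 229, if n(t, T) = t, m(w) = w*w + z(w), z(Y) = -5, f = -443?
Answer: 21493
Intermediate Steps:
m(w) = -5 + w**2 (m(w) = w*w - 5 = w**2 - 5 = -5 + w**2)
f*(n(m(5), -12) - 1*68) + 229 = -443*((-5 + 5**2) - 1*68) + 229 = -443*((-5 + 25) - 68) + 229 = -443*(20 - 68) + 229 = -443*(-48) + 229 = 21264 + 229 = 21493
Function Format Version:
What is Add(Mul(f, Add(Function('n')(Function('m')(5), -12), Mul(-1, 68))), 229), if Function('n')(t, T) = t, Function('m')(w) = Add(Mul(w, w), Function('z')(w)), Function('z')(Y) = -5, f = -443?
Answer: 21493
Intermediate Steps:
Function('m')(w) = Add(-5, Pow(w, 2)) (Function('m')(w) = Add(Mul(w, w), -5) = Add(Pow(w, 2), -5) = Add(-5, Pow(w, 2)))
Add(Mul(f, Add(Function('n')(Function('m')(5), -12), Mul(-1, 68))), 229) = Add(Mul(-443, Add(Add(-5, Pow(5, 2)), Mul(-1, 68))), 229) = Add(Mul(-443, Add(Add(-5, 25), -68)), 229) = Add(Mul(-443, Add(20, -68)), 229) = Add(Mul(-443, -48), 229) = Add(21264, 229) = 21493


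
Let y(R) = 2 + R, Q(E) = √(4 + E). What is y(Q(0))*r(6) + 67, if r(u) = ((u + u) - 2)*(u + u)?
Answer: 547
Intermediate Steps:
r(u) = 2*u*(-2 + 2*u) (r(u) = (2*u - 2)*(2*u) = (-2 + 2*u)*(2*u) = 2*u*(-2 + 2*u))
y(Q(0))*r(6) + 67 = (2 + √(4 + 0))*(4*6*(-1 + 6)) + 67 = (2 + √4)*(4*6*5) + 67 = (2 + 2)*120 + 67 = 4*120 + 67 = 480 + 67 = 547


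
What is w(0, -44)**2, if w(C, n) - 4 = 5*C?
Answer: 16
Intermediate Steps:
w(C, n) = 4 + 5*C
w(0, -44)**2 = (4 + 5*0)**2 = (4 + 0)**2 = 4**2 = 16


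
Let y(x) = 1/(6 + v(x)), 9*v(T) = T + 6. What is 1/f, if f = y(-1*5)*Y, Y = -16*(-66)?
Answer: 5/864 ≈ 0.0057870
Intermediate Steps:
v(T) = ⅔ + T/9 (v(T) = (T + 6)/9 = (6 + T)/9 = ⅔ + T/9)
Y = 1056
y(x) = 1/(20/3 + x/9) (y(x) = 1/(6 + (⅔ + x/9)) = 1/(20/3 + x/9))
f = 864/5 (f = (9/(60 - 1*5))*1056 = (9/(60 - 5))*1056 = (9/55)*1056 = 864/5 ≈ 172.80)
1/f = 1/(864/5) = 5/864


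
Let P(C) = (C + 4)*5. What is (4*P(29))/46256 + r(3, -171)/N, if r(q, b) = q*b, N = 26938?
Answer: -743781/155755516 ≈ -0.0047753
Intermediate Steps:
P(C) = 20 + 5*C (P(C) = (4 + C)*5 = 20 + 5*C)
r(q, b) = b*q
(4*P(29))/46256 + r(3, -171)/N = (4*(20 + 5*29))/46256 - 171*3/26938 = (4*(20 + 145))*(1/46256) - 513*1/26938 = (4*165)*(1/46256) - 513/26938 = 660*(1/46256) - 513/26938 = 165/11564 - 513/26938 = -743781/155755516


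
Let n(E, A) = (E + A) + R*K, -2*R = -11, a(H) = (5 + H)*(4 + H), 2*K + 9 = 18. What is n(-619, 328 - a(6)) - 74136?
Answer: -298049/4 ≈ -74512.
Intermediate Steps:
K = 9/2 (K = -9/2 + (½)*18 = -9/2 + 9 = 9/2 ≈ 4.5000)
a(H) = (4 + H)*(5 + H)
R = 11/2 (R = -½*(-11) = 11/2 ≈ 5.5000)
n(E, A) = 99/4 + A + E (n(E, A) = (E + A) + (11/2)*(9/2) = (A + E) + 99/4 = 99/4 + A + E)
n(-619, 328 - a(6)) - 74136 = (99/4 + (328 - (20 + 6² + 9*6)) - 619) - 74136 = (99/4 + (328 - (20 + 36 + 54)) - 619) - 74136 = (99/4 + (328 - 1*110) - 619) - 74136 = (99/4 + (328 - 110) - 619) - 74136 = (99/4 + 218 - 619) - 74136 = -1505/4 - 74136 = -298049/4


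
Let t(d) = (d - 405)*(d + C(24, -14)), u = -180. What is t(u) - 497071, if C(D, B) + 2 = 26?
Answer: -405811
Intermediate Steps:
C(D, B) = 24 (C(D, B) = -2 + 26 = 24)
t(d) = (-405 + d)*(24 + d) (t(d) = (d - 405)*(d + 24) = (-405 + d)*(24 + d))
t(u) - 497071 = (-9720 + (-180)² - 381*(-180)) - 497071 = (-9720 + 32400 + 68580) - 497071 = 91260 - 497071 = -405811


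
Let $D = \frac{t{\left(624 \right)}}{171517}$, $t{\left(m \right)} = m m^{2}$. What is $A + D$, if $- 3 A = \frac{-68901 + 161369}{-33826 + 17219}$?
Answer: $\frac{12120899292260}{8545148457} \approx 1418.5$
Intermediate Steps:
$t{\left(m \right)} = m^{3}$
$D = \frac{242970624}{171517}$ ($D = \frac{624^{3}}{171517} = 242970624 \cdot \frac{1}{171517} = \frac{242970624}{171517} \approx 1416.6$)
$A = \frac{92468}{49821}$ ($A = - \frac{\left(-68901 + 161369\right) \frac{1}{-33826 + 17219}}{3} = - \frac{92468 \frac{1}{-16607}}{3} = - \frac{92468 \left(- \frac{1}{16607}\right)}{3} = \left(- \frac{1}{3}\right) \left(- \frac{92468}{16607}\right) = \frac{92468}{49821} \approx 1.856$)
$A + D = \frac{92468}{49821} + \frac{242970624}{171517} = \frac{12120899292260}{8545148457}$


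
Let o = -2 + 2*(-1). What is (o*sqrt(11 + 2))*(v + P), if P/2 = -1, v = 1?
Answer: 4*sqrt(13) ≈ 14.422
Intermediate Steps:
P = -2 (P = 2*(-1) = -2)
o = -4 (o = -2 - 2 = -4)
(o*sqrt(11 + 2))*(v + P) = (-4*sqrt(11 + 2))*(1 - 2) = -4*sqrt(13)*(-1) = 4*sqrt(13)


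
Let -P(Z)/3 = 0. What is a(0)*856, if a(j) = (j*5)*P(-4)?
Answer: 0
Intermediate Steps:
P(Z) = 0 (P(Z) = -3*0 = 0)
a(j) = 0 (a(j) = (j*5)*0 = (5*j)*0 = 0)
a(0)*856 = 0*856 = 0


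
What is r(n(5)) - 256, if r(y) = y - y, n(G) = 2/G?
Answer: -256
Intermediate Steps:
r(y) = 0
r(n(5)) - 256 = 0 - 256 = -256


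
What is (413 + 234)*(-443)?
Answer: -286621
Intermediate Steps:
(413 + 234)*(-443) = 647*(-443) = -286621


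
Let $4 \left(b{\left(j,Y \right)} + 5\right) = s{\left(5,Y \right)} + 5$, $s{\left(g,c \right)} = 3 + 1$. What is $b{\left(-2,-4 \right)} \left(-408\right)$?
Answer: $1122$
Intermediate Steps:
$s{\left(g,c \right)} = 4$
$b{\left(j,Y \right)} = - \frac{11}{4}$ ($b{\left(j,Y \right)} = -5 + \frac{4 + 5}{4} = -5 + \frac{1}{4} \cdot 9 = -5 + \frac{9}{4} = - \frac{11}{4}$)
$b{\left(-2,-4 \right)} \left(-408\right) = \left(- \frac{11}{4}\right) \left(-408\right) = 1122$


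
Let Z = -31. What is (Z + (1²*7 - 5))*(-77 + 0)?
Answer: 2233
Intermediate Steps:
(Z + (1²*7 - 5))*(-77 + 0) = (-31 + (1²*7 - 5))*(-77 + 0) = (-31 + (1*7 - 5))*(-77) = (-31 + (7 - 5))*(-77) = (-31 + 2)*(-77) = -29*(-77) = 2233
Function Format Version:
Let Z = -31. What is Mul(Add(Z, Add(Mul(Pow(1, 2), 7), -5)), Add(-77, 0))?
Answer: 2233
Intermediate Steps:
Mul(Add(Z, Add(Mul(Pow(1, 2), 7), -5)), Add(-77, 0)) = Mul(Add(-31, Add(Mul(Pow(1, 2), 7), -5)), Add(-77, 0)) = Mul(Add(-31, Add(Mul(1, 7), -5)), -77) = Mul(Add(-31, Add(7, -5)), -77) = Mul(Add(-31, 2), -77) = Mul(-29, -77) = 2233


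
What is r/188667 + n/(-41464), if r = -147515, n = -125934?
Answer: 8821514009/3911444244 ≈ 2.2553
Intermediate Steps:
r/188667 + n/(-41464) = -147515/188667 - 125934/(-41464) = -147515*1/188667 - 125934*(-1/41464) = -147515/188667 + 62967/20732 = 8821514009/3911444244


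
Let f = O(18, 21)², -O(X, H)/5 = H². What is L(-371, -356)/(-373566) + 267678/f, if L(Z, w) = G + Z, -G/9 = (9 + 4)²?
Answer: 674039204/11211649575 ≈ 0.060120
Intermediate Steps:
G = -1521 (G = -9*(9 + 4)² = -9*13² = -9*169 = -1521)
O(X, H) = -5*H²
L(Z, w) = -1521 + Z
f = 4862025 (f = (-5*21²)² = (-5*441)² = (-2205)² = 4862025)
L(-371, -356)/(-373566) + 267678/f = (-1521 - 371)/(-373566) + 267678/4862025 = -1892*(-1/373566) + 267678*(1/4862025) = 946/186783 + 9914/180075 = 674039204/11211649575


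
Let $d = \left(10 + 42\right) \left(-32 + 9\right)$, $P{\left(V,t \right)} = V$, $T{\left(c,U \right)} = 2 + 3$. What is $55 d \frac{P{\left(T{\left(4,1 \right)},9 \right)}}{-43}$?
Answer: $\frac{328900}{43} \approx 7648.8$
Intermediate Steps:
$T{\left(c,U \right)} = 5$
$d = -1196$ ($d = 52 \left(-23\right) = -1196$)
$55 d \frac{P{\left(T{\left(4,1 \right)},9 \right)}}{-43} = 55 \left(-1196\right) \frac{5}{-43} = - 65780 \cdot 5 \left(- \frac{1}{43}\right) = \left(-65780\right) \left(- \frac{5}{43}\right) = \frac{328900}{43}$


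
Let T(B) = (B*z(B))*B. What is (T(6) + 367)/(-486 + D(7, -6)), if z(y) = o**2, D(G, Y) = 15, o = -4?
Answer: -943/471 ≈ -2.0021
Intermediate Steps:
z(y) = 16 (z(y) = (-4)**2 = 16)
T(B) = 16*B**2 (T(B) = (B*16)*B = (16*B)*B = 16*B**2)
(T(6) + 367)/(-486 + D(7, -6)) = (16*6**2 + 367)/(-486 + 15) = (16*36 + 367)/(-471) = (576 + 367)*(-1/471) = 943*(-1/471) = -943/471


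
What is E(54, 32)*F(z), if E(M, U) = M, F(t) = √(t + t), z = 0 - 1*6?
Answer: 108*I*√3 ≈ 187.06*I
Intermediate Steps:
z = -6 (z = 0 - 6 = -6)
F(t) = √2*√t (F(t) = √(2*t) = √2*√t)
E(54, 32)*F(z) = 54*(√2*√(-6)) = 54*(√2*(I*√6)) = 54*(2*I*√3) = 108*I*√3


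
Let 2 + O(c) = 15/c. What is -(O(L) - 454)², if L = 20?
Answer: -3316041/16 ≈ -2.0725e+5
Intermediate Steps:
O(c) = -2 + 15/c
-(O(L) - 454)² = -((-2 + 15/20) - 454)² = -((-2 + 15*(1/20)) - 454)² = -((-2 + ¾) - 454)² = -(-5/4 - 454)² = -(-1821/4)² = -1*3316041/16 = -3316041/16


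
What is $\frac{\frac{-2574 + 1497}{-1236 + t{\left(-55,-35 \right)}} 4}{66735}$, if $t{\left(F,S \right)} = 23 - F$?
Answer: $\frac{718}{12879855} \approx 5.5746 \cdot 10^{-5}$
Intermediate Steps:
$\frac{\frac{-2574 + 1497}{-1236 + t{\left(-55,-35 \right)}} 4}{66735} = \frac{\frac{-2574 + 1497}{-1236 + \left(23 - -55\right)} 4}{66735} = - \frac{1077}{-1236 + \left(23 + 55\right)} 4 \cdot \frac{1}{66735} = - \frac{1077}{-1236 + 78} \cdot 4 \cdot \frac{1}{66735} = - \frac{1077}{-1158} \cdot 4 \cdot \frac{1}{66735} = \left(-1077\right) \left(- \frac{1}{1158}\right) 4 \cdot \frac{1}{66735} = \frac{359}{386} \cdot 4 \cdot \frac{1}{66735} = \frac{718}{193} \cdot \frac{1}{66735} = \frac{718}{12879855}$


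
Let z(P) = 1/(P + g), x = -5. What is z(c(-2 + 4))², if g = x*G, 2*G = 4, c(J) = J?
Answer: 1/64 ≈ 0.015625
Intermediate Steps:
G = 2 (G = (½)*4 = 2)
g = -10 (g = -5*2 = -10)
z(P) = 1/(-10 + P) (z(P) = 1/(P - 10) = 1/(-10 + P))
z(c(-2 + 4))² = (1/(-10 + (-2 + 4)))² = (1/(-10 + 2))² = (1/(-8))² = (-⅛)² = 1/64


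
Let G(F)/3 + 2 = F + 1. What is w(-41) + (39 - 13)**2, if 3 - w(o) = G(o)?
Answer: 805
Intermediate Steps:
G(F) = -3 + 3*F (G(F) = -6 + 3*(F + 1) = -6 + 3*(1 + F) = -6 + (3 + 3*F) = -3 + 3*F)
w(o) = 6 - 3*o (w(o) = 3 - (-3 + 3*o) = 3 + (3 - 3*o) = 6 - 3*o)
w(-41) + (39 - 13)**2 = (6 - 3*(-41)) + (39 - 13)**2 = (6 + 123) + 26**2 = 129 + 676 = 805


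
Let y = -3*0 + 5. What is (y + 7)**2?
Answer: 144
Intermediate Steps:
y = 5 (y = 0 + 5 = 5)
(y + 7)**2 = (5 + 7)**2 = 12**2 = 144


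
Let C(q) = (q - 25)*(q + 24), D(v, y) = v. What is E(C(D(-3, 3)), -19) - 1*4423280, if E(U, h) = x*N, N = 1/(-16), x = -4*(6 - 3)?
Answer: -17693117/4 ≈ -4.4233e+6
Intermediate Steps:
x = -12 (x = -4*3 = -12)
N = -1/16 ≈ -0.062500
C(q) = (-25 + q)*(24 + q)
E(U, h) = ¾ (E(U, h) = -12*(-1/16) = ¾)
E(C(D(-3, 3)), -19) - 1*4423280 = ¾ - 1*4423280 = ¾ - 4423280 = -17693117/4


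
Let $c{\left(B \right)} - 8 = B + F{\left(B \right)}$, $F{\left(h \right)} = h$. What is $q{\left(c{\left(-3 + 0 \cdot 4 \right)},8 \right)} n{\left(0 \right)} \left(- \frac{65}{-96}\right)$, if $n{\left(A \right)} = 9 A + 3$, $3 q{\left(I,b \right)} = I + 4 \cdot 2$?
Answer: $\frac{325}{48} \approx 6.7708$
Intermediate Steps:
$c{\left(B \right)} = 8 + 2 B$ ($c{\left(B \right)} = 8 + \left(B + B\right) = 8 + 2 B$)
$q{\left(I,b \right)} = \frac{8}{3} + \frac{I}{3}$ ($q{\left(I,b \right)} = \frac{I + 4 \cdot 2}{3} = \frac{I + 8}{3} = \frac{8 + I}{3} = \frac{8}{3} + \frac{I}{3}$)
$n{\left(A \right)} = 3 + 9 A$
$q{\left(c{\left(-3 + 0 \cdot 4 \right)},8 \right)} n{\left(0 \right)} \left(- \frac{65}{-96}\right) = \left(\frac{8}{3} + \frac{8 + 2 \left(-3 + 0 \cdot 4\right)}{3}\right) \left(3 + 9 \cdot 0\right) \left(- \frac{65}{-96}\right) = \left(\frac{8}{3} + \frac{8 + 2 \left(-3 + 0\right)}{3}\right) \left(3 + 0\right) \left(\left(-65\right) \left(- \frac{1}{96}\right)\right) = \left(\frac{8}{3} + \frac{8 + 2 \left(-3\right)}{3}\right) 3 \cdot \frac{65}{96} = \left(\frac{8}{3} + \frac{8 - 6}{3}\right) 3 \cdot \frac{65}{96} = \left(\frac{8}{3} + \frac{1}{3} \cdot 2\right) 3 \cdot \frac{65}{96} = \left(\frac{8}{3} + \frac{2}{3}\right) 3 \cdot \frac{65}{96} = \frac{10}{3} \cdot 3 \cdot \frac{65}{96} = 10 \cdot \frac{65}{96} = \frac{325}{48}$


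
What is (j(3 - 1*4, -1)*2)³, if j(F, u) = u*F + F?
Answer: 0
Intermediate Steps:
j(F, u) = F + F*u (j(F, u) = F*u + F = F + F*u)
(j(3 - 1*4, -1)*2)³ = (((3 - 1*4)*(1 - 1))*2)³ = (((3 - 4)*0)*2)³ = (-1*0*2)³ = (0*2)³ = 0³ = 0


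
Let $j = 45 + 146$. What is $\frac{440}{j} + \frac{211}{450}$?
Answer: $\frac{238301}{85950} \approx 2.7726$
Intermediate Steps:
$j = 191$
$\frac{440}{j} + \frac{211}{450} = \frac{440}{191} + \frac{211}{450} = \frac{238301}{85950}$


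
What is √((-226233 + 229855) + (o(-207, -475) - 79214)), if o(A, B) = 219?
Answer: I*√75373 ≈ 274.54*I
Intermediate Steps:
√((-226233 + 229855) + (o(-207, -475) - 79214)) = √((-226233 + 229855) + (219 - 79214)) = √(3622 - 78995) = √(-75373) = I*√75373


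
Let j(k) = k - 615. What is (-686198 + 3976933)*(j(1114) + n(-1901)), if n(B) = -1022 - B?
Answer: 4534632830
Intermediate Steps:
j(k) = -615 + k
(-686198 + 3976933)*(j(1114) + n(-1901)) = (-686198 + 3976933)*((-615 + 1114) + (-1022 - 1*(-1901))) = 3290735*(499 + (-1022 + 1901)) = 3290735*(499 + 879) = 3290735*1378 = 4534632830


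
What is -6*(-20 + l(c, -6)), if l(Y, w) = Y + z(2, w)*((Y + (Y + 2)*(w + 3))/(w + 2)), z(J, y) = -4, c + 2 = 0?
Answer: 144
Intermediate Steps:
c = -2 (c = -2 + 0 = -2)
l(Y, w) = Y - 4*(Y + (2 + Y)*(3 + w))/(2 + w) (l(Y, w) = Y - 4*(Y + (Y + 2)*(w + 3))/(w + 2) = Y - 4*(Y + (2 + Y)*(3 + w))/(2 + w))
-6*(-20 + l(c, -6)) = -6*(-20 + (-24 - 14*(-2) - 8*(-6) - 3*(-2)*(-6))/(2 - 6)) = -6*(-20 + (-24 + 28 + 48 - 36)/(-4)) = -6*(-20 - ¼*16) = -6*(-20 - 4) = -6*(-24) = 144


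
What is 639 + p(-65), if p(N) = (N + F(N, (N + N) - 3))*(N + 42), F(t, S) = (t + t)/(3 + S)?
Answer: 2111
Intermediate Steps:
F(t, S) = 2*t/(3 + S) (F(t, S) = (2*t)/(3 + S) = 2*t/(3 + S))
p(N) = (1 + N)*(42 + N) (p(N) = (N + 2*N/(3 + ((N + N) - 3)))*(N + 42) = (N + 2*N/(3 + (2*N - 3)))*(42 + N) = (N + 2*N/(3 + (-3 + 2*N)))*(42 + N) = (N + 2*N/((2*N)))*(42 + N) = (N + 2*N*(1/(2*N)))*(42 + N) = (N + 1)*(42 + N) = (1 + N)*(42 + N))
639 + p(-65) = 639 + (42 + (-65)**2 + 43*(-65)) = 639 + (42 + 4225 - 2795) = 639 + 1472 = 2111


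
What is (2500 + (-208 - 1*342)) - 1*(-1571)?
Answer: 3521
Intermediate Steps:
(2500 + (-208 - 1*342)) - 1*(-1571) = (2500 + (-208 - 342)) + 1571 = (2500 - 550) + 1571 = 1950 + 1571 = 3521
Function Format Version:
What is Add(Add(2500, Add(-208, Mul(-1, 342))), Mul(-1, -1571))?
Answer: 3521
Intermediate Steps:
Add(Add(2500, Add(-208, Mul(-1, 342))), Mul(-1, -1571)) = Add(Add(2500, Add(-208, -342)), 1571) = Add(Add(2500, -550), 1571) = Add(1950, 1571) = 3521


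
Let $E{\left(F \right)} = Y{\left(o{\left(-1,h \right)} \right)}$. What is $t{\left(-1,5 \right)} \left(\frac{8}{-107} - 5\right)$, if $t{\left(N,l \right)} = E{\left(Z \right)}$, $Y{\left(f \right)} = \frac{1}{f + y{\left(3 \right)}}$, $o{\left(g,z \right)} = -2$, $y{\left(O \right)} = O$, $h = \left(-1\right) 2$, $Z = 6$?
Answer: $- \frac{543}{107} \approx -5.0748$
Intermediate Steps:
$h = -2$
$Y{\left(f \right)} = \frac{1}{3 + f}$ ($Y{\left(f \right)} = \frac{1}{f + 3} = \frac{1}{3 + f}$)
$E{\left(F \right)} = 1$ ($E{\left(F \right)} = \frac{1}{3 - 2} = 1^{-1} = 1$)
$t{\left(N,l \right)} = 1$
$t{\left(-1,5 \right)} \left(\frac{8}{-107} - 5\right) = 1 \left(\frac{8}{-107} - 5\right) = 1 \left(8 \left(- \frac{1}{107}\right) - 5\right) = 1 \left(- \frac{8}{107} - 5\right) = 1 \left(- \frac{543}{107}\right) = - \frac{543}{107}$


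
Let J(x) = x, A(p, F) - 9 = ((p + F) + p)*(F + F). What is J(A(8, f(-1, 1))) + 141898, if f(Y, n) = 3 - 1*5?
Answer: 141851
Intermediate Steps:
f(Y, n) = -2 (f(Y, n) = 3 - 5 = -2)
A(p, F) = 9 + 2*F*(F + 2*p) (A(p, F) = 9 + ((p + F) + p)*(F + F) = 9 + ((F + p) + p)*(2*F) = 9 + (F + 2*p)*(2*F) = 9 + 2*F*(F + 2*p))
J(A(8, f(-1, 1))) + 141898 = (9 + 2*(-2)**2 + 4*(-2)*8) + 141898 = (9 + 2*4 - 64) + 141898 = (9 + 8 - 64) + 141898 = -47 + 141898 = 141851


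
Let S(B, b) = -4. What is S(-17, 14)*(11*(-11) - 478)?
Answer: 2396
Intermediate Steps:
S(-17, 14)*(11*(-11) - 478) = -4*(11*(-11) - 478) = -4*(-121 - 478) = -4*(-599) = 2396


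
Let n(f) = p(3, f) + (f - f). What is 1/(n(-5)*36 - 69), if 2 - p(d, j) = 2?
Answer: -1/69 ≈ -0.014493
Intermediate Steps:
p(d, j) = 0 (p(d, j) = 2 - 1*2 = 2 - 2 = 0)
n(f) = 0 (n(f) = 0 + (f - f) = 0 + 0 = 0)
1/(n(-5)*36 - 69) = 1/(0*36 - 69) = 1/(0 - 69) = 1/(-69) = -1/69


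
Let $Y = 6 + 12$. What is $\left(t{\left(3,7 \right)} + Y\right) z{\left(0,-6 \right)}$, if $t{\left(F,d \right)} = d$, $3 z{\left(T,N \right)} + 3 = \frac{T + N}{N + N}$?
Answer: $- \frac{125}{6} \approx -20.833$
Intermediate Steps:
$z{\left(T,N \right)} = -1 + \frac{N + T}{6 N}$ ($z{\left(T,N \right)} = -1 + \frac{\left(T + N\right) \frac{1}{N + N}}{3} = -1 + \frac{\left(N + T\right) \frac{1}{2 N}}{3} = -1 + \frac{\frac{1}{2} \frac{1}{N} \left(N + T\right)}{3} = -1 + \frac{N + T}{6 N}$)
$Y = 18$
$\left(t{\left(3,7 \right)} + Y\right) z{\left(0,-6 \right)} = \left(7 + 18\right) \frac{0 - -30}{6 \left(-6\right)} = 25 \cdot \frac{1}{6} \left(- \frac{1}{6}\right) \left(0 + 30\right) = 25 \cdot \frac{1}{6} \left(- \frac{1}{6}\right) 30 = 25 \left(- \frac{5}{6}\right) = - \frac{125}{6}$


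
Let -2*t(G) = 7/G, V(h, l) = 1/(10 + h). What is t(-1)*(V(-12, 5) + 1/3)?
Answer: -7/12 ≈ -0.58333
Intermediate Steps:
t(G) = -7/(2*G)
t(-1)*(V(-12, 5) + 1/3) = (-7/2/(-1))*(1/(10 - 12) + 1/3) = (-7/2*(-1))*(1/(-2) + 1/3) = 7*(-1/2 + 1/3)/2 = (7/2)*(-1/6) = -7/12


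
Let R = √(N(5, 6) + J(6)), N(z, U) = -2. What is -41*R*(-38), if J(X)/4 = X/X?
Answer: 1558*√2 ≈ 2203.3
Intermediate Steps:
J(X) = 4 (J(X) = 4*(X/X) = 4*1 = 4)
R = √2 (R = √(-2 + 4) = √2 ≈ 1.4142)
-41*R*(-38) = -41*√2*(-38) = 1558*√2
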